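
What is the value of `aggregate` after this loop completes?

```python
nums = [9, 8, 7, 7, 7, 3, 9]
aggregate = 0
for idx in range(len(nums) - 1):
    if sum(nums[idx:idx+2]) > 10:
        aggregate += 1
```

Count windows with sum > 10
`aggregate` takes the values: 0 → 1 → 2 → 3 → 4 → 5

Answer: 5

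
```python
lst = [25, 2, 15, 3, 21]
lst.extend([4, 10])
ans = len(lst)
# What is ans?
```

Trace:
`lst = [25, 2, 15, 3, 21]` → lst = [25, 2, 15, 3, 21]
`lst.extend([4, 10])` → lst = [25, 2, 15, 3, 21, 4, 10]
`ans = len(lst)` → ans = 7
So ans = 7

Answer: 7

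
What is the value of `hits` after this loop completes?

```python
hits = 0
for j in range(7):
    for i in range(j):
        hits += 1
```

Triangle number: 0+1+2+...+6
`hits` takes the values: 0 → 1 → 2 → 3 → 4 → 5 → 6 → 7 → 8 → 9 → 10 → 11 → 12 → 13 → 14 → 15 → 16 → 17 → 18 → 19 → 20 → 21

Answer: 21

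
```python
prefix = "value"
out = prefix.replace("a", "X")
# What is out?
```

Trace:
`prefix = "value"` → prefix = 'value'
`out = prefix.replace("a", "X")` → out = 'vXlue'
So out = 'vXlue'

Answer: 'vXlue'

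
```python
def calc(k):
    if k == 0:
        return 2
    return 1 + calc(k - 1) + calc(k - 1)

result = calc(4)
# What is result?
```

calc(k) = 1 + 2·calc(k-1), calc(0)=2. Closed form: (2+1)·2^4 - 1 = 47.

Answer: 47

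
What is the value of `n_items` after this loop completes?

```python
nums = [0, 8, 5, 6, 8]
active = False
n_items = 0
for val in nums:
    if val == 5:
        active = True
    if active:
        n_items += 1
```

Count elements after first 5 in [0, 8, 5, 6, 8]
`n_items` takes the values: 0 → 1 → 2 → 3

Answer: 3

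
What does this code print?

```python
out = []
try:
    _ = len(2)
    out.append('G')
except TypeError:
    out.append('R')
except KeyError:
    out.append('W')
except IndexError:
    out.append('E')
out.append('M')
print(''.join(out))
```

Execution trace: 'R' (except TypeError) → 'M' (after the try/except). Output: RM

Answer: RM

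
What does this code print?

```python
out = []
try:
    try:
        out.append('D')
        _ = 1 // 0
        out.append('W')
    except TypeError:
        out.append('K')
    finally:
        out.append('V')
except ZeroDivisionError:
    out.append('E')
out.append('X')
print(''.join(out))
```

Execution trace: 'D' (try body) → 'V' (finally) → 'E' (outer except ZeroDivisionError) → 'X' (after the try/except). Output: DVEX

Answer: DVEX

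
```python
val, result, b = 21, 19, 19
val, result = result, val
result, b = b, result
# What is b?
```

Trace:
`val, result, b = 21, 19, 19` → val = 21; result = 19; b = 19
`val, result = result, val` → val = 19; result = 21
`result, b = b, result` → result = 19; b = 21
So b = 21

Answer: 21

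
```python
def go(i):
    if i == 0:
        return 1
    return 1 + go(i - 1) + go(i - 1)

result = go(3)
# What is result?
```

go(i) = 1 + 2·go(i-1), go(0)=1. Closed form: (1+1)·2^3 - 1 = 15.

Answer: 15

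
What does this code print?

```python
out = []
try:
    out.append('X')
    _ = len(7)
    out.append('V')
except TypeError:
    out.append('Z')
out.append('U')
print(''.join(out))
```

Execution trace: 'X' (try body) → 'Z' (except TypeError) → 'U' (after the try/except). Output: XZU

Answer: XZU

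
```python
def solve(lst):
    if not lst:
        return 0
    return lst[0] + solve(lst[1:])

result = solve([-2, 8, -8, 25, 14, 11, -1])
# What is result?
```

(-2) + 8 + (-8) + 25 + 14 + 11 + (-1) + 0 = 47

Answer: 47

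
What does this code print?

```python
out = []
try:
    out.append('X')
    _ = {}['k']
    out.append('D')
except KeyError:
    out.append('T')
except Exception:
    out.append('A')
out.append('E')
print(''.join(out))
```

Execution trace: 'X' (try body) → 'T' (except KeyError) → 'E' (after the try/except). Output: XTE

Answer: XTE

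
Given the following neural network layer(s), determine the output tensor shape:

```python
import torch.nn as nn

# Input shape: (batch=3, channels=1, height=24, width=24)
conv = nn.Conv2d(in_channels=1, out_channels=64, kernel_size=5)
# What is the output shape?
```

Input: (3, 1, 24, 24) -> Output: (3, 64, 20, 20)

Answer: (3, 64, 20, 20)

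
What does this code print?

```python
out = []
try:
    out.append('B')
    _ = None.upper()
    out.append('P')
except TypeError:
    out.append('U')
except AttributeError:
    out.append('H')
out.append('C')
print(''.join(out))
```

Execution trace: 'B' (try body) → 'H' (except AttributeError) → 'C' (after the try/except). Output: BHC

Answer: BHC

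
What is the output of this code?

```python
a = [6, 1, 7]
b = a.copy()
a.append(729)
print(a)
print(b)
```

Key concept: list.copy() creates independent copy.
Step by step:
`a = [6, 1, 7]` → a = [6, 1, 7]
`b = a.copy()` → b = [6, 1, 7]
`a.append(729)` → a = [6, 1, 7, 729]
`print(a)` → prints [6, 1, 7, 729]
`print(b)` → prints [6, 1, 7]

Answer:
[6, 1, 7, 729]
[6, 1, 7]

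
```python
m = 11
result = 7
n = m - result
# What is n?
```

Trace:
`m = 11` → m = 11
`result = 7` → result = 7
`n = m - result` → n = 4
So n = 4

Answer: 4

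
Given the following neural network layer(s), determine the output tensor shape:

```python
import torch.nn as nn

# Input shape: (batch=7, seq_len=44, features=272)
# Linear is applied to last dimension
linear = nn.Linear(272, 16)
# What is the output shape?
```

Input: (7, 44, 272) -> Output: (7, 44, 16)

Answer: (7, 44, 16)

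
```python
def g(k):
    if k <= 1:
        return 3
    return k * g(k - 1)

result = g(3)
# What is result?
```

g(3) = 3 * 2 * 3 = 18

Answer: 18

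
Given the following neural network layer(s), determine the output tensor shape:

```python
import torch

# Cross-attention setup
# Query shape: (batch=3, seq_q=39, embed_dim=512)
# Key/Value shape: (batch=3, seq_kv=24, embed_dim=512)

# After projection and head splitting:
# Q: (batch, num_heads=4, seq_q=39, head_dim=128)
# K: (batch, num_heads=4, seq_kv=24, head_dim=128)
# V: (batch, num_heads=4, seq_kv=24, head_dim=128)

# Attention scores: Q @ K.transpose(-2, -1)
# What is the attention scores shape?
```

Input: (3, 39, 512) -> Output: (3, 4, 39, 24)

Answer: (3, 4, 39, 24)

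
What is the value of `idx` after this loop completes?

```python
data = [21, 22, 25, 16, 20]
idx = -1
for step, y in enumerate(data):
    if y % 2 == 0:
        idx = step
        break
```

First even number index in [21, 22, 25, 16, 20]
`idx` takes the values: -1 → 1

Answer: 1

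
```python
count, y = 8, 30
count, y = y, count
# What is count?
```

Trace:
`count, y = 8, 30` → count = 8; y = 30
`count, y = y, count` → count = 30; y = 8
So count = 30

Answer: 30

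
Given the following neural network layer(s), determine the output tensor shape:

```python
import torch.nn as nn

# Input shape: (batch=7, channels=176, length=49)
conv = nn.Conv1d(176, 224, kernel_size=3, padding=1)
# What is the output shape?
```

Input: (7, 176, 49) -> Output: (7, 224, 49)

Answer: (7, 224, 49)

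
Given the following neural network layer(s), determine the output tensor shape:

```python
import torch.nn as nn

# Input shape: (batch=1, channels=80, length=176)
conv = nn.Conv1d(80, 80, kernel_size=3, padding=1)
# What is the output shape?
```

Input: (1, 80, 176) -> Output: (1, 80, 176)

Answer: (1, 80, 176)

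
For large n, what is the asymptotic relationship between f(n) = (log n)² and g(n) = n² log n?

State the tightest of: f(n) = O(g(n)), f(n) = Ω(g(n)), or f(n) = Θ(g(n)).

(log n)² vs n² log n: f(n) = O(g(n)) but not Ω(g(n)) — n² log n grows strictly faster than (log n)².

Answer: f(n) = O(g(n)) but not Ω(g(n)) — n² log n grows strictly faster than (log n)².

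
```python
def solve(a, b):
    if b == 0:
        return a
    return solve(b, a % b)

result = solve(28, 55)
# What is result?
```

solve(28, 55) -> solve(55, 28) -> solve(28, 27) -> solve(27, 1) -> solve(1, 0) -> 1

Answer: 1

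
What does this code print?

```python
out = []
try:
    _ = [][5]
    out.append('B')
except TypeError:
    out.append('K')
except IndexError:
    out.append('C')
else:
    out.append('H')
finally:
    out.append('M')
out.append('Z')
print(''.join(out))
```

Execution trace: 'C' (except IndexError) → 'M' (finally) → 'Z' (after the try/except). Output: CMZ

Answer: CMZ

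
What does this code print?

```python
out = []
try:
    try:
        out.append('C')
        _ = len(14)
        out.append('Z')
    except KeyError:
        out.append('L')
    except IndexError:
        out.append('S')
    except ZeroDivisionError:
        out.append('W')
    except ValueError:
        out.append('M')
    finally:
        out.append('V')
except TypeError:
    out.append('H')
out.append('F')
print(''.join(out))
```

Execution trace: 'C' (try body) → 'V' (finally) → 'H' (outer except TypeError) → 'F' (after the try/except). Output: CVHF

Answer: CVHF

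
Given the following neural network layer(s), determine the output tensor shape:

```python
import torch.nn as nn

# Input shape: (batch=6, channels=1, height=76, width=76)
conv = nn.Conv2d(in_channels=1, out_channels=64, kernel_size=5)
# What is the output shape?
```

Input: (6, 1, 76, 76) -> Output: (6, 64, 72, 72)

Answer: (6, 64, 72, 72)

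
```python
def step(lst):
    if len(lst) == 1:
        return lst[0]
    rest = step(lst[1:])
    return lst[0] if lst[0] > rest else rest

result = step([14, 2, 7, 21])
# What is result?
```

Recursive max over [14, 2, 7, 21] = 21

Answer: 21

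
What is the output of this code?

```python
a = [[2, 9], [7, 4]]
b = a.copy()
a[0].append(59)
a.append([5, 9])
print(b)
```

Key concept: shallow copy with nested lists.
Step by step:
`a = [[2, 9], [7, 4]]` → a = [[2, 9], [7, 4]]
`b = a.copy()` → b = [[2, 9], [7, 4]]
`a[0].append(59)` → a = [[2, 9, 59], [7, 4]]; b = [[2, 9, 59], [7, 4]]
`a.append([5, 9])` → a = [[2, 9, 59], [7, 4], [5, 9]]
`print(b)` → prints [[2, 9, 59], [7, 4]]

Answer: [[2, 9, 59], [7, 4]]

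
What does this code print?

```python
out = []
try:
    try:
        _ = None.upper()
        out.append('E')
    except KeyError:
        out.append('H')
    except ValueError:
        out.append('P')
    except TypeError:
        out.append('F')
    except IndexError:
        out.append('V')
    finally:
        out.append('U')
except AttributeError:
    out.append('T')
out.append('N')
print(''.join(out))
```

Execution trace: 'U' (finally) → 'T' (outer except AttributeError) → 'N' (after the try/except). Output: UTN

Answer: UTN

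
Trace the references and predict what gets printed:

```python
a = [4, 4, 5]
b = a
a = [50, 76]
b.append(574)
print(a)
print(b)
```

Key concept: rebinding vs mutation: a is rebound to a new list, b still points at the original.
Step by step:
`a = [4, 4, 5]` → a = [4, 4, 5]
`b = a` → b = [4, 4, 5] (same object as a)
`a = [50, 76]` → a = [50, 76]
`b.append(574)` → b = [4, 4, 5, 574]
`print(a)` → prints [50, 76]
`print(b)` → prints [4, 4, 5, 574]

Answer:
[50, 76]
[4, 4, 5, 574]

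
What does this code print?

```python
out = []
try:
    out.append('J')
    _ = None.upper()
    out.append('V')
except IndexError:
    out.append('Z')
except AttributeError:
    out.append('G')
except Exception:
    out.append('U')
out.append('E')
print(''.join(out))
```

Execution trace: 'J' (try body) → 'G' (except AttributeError) → 'E' (after the try/except). Output: JGE

Answer: JGE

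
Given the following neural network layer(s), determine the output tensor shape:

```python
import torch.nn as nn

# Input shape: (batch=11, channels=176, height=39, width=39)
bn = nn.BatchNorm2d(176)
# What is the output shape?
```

Input: (11, 176, 39, 39) -> Output: (11, 176, 39, 39)

Answer: (11, 176, 39, 39)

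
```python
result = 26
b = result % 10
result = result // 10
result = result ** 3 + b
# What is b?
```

Trace:
`result = 26` → result = 26
`b = result % 10` → b = 6
`result = result // 10` → result = 2
`result = result ** 3 + b` → result = 14
So b = 6

Answer: 6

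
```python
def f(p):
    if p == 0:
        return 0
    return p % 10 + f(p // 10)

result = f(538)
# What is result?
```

Sum of digits of 538: 8 + 3 + 5 = 16

Answer: 16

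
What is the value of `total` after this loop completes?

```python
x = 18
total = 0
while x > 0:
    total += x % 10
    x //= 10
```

Sum digits of 18
`total` takes the values: 0 → 8 → 9

Answer: 9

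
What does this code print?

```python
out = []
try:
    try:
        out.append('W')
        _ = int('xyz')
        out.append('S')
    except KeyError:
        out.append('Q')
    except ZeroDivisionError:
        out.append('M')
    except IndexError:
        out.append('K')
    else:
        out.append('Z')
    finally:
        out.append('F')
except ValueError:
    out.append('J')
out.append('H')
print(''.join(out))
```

Execution trace: 'W' (try body) → 'F' (finally) → 'J' (outer except ValueError) → 'H' (after the try/except). Output: WFJH

Answer: WFJH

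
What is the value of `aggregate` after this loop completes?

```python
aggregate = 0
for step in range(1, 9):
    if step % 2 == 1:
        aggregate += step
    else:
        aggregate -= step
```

Add odd, subtract even
`aggregate` takes the values: 0 → 1 → -1 → 2 → -2 → 3 → -3 → 4 → -4

Answer: -4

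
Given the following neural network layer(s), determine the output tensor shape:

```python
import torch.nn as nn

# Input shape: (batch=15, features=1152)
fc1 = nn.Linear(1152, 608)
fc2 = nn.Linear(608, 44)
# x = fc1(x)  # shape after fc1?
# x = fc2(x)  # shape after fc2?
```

Input: (15, 1152) -> after fc1: (15, 608) -> Output: (15, 44)

Answer: (15, 44)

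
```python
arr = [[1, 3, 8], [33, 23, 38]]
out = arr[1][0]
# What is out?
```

Trace:
`arr = [[1, 3, 8], [33, 23, 38]]` → arr = [[1, 3, 8], [33, 23, 38]]
`out = arr[1][0]` → out = 33
So out = 33

Answer: 33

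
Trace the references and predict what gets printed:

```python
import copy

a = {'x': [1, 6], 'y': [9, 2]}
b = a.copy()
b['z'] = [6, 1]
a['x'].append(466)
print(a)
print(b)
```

Key concept: shallow copy of dict with mutable values.
Step by step:
`a = {'x': [1, 6], 'y': [9, 2]}` → a = {'x': [1, 6], 'y': [9, 2]}
`b = a.copy()` → b = {'x': [1, 6], 'y': [9, 2]}
`b['z'] = [6, 1]` → b = {'x': [1, 6], 'y': [9, 2], 'z': [6, 1]}
`a['x'].append(466)` → a = {'x': [1, 6, 466], 'y': [9, 2]}; b = {'x': [1, 6, 466], 'y': [9, 2], 'z': [6, 1]}
`print(a)` → prints {'x': [1, 6, 466], 'y': [9, 2]}
`print(b)` → prints {'x': [1, 6, 466], 'y': [9, 2], 'z': [6, 1]}

Answer:
{'x': [1, 6, 466], 'y': [9, 2]}
{'x': [1, 6, 466], 'y': [9, 2], 'z': [6, 1]}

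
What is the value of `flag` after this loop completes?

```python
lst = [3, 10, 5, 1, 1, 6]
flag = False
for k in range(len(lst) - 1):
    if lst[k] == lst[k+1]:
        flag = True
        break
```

Check consecutive duplicates in [3, 10, 5, 1, 1, 6]
`flag` takes the values: False → True

Answer: True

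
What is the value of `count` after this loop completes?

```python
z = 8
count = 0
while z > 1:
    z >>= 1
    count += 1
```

Count right shifts until 1
`count` takes the values: 0 → 1 → 2 → 3

Answer: 3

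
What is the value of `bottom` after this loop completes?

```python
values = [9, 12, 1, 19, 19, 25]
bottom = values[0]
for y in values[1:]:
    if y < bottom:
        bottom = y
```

Minimum of [9, 12, 1, 19, 19, 25]
`bottom` takes the values: 9 → 1

Answer: 1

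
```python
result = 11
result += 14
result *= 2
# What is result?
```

Trace:
`result = 11` → result = 11
`result += 14` → result = 25
`result *= 2` → result = 50
So result = 50

Answer: 50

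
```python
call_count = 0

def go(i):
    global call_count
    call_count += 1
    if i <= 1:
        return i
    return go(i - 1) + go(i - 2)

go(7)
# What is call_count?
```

Calls(i) = 1 + Calls(i-1) + Calls(i-2); Calls(0)=Calls(1)=1. For i=7 this gives 41.

Answer: 41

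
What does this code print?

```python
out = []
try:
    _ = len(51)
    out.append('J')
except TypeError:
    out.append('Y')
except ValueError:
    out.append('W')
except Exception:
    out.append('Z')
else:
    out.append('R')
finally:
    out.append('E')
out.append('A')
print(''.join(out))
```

Execution trace: 'Y' (except TypeError) → 'E' (finally) → 'A' (after the try/except). Output: YEA

Answer: YEA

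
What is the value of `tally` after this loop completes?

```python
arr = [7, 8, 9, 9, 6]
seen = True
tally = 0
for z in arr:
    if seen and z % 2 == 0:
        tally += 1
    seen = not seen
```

Count even values at even positions
`tally` takes the values: 0 → 1

Answer: 1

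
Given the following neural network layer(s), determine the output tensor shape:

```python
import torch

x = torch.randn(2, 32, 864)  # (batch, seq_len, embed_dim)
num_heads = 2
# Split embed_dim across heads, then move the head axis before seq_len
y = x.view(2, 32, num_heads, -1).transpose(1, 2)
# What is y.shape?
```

Input: (2, 32, 864) -> head_dim = 864 // 2 = 432; after view: (2, 32, 2, 432) -> after transpose(1, 2): (2, 2, 32, 432) -> Output: (2, 2, 32, 432)

Answer: (2, 2, 32, 432)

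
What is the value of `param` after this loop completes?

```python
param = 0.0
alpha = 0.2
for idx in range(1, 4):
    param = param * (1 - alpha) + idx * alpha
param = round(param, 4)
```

Moving average with lr=0.2
`param` takes the values: 0.0 → 0.2 → 0.56 → 1.048

Answer: 1.048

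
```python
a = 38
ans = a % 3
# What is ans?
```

Trace:
`a = 38` → a = 38
`ans = a % 3` → ans = 2
So ans = 2

Answer: 2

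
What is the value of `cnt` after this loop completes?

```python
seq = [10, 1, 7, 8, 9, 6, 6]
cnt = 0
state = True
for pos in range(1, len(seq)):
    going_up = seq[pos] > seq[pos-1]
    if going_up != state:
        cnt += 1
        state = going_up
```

Count direction changes in [10, 1, 7, 8, 9, 6, 6]
`cnt` takes the values: 0 → 1 → 2 → 3

Answer: 3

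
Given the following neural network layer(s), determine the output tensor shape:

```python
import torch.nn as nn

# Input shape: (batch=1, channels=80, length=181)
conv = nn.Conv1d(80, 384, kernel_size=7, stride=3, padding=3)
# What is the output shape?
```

Input: (1, 80, 181) -> Output: (1, 384, 61)

Answer: (1, 384, 61)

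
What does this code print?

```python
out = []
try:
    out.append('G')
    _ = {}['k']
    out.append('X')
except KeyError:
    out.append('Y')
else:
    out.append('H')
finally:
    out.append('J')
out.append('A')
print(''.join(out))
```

Execution trace: 'G' (try body) → 'Y' (except KeyError) → 'J' (finally) → 'A' (after the try/except). Output: GYJA

Answer: GYJA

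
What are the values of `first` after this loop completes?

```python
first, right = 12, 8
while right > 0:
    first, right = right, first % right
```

GCD of 12 and 8
`first` takes the values: 12 → 8 → 4

Answer: 4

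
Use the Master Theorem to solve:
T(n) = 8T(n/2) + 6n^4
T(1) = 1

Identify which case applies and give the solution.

a=8, b=2, f(n)=6n^4. log_2(8) = 3. Since c=4 > 3 and the regularity condition holds (8(n/2)^4 = (8/2^4)n^4 with 8/2^4 < 1), Case 3 applies: T(n) = Θ(f(n)) = O(n^4).

Answer: O(n^4) - Case 3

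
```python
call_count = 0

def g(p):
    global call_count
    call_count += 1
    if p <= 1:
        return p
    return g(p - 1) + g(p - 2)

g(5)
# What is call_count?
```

Calls(p) = 1 + Calls(p-1) + Calls(p-2); Calls(0)=Calls(1)=1. For p=5 this gives 15.

Answer: 15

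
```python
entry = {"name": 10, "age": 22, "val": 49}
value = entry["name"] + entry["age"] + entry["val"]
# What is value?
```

Trace:
`entry = {"name": 10, "age": 22, "val": 49}` → entry = {'name': 10, 'age': 22, 'val': 49}
`value = entry["name"] + entry["age"] + entry["val"]` → value = 81
So value = 81

Answer: 81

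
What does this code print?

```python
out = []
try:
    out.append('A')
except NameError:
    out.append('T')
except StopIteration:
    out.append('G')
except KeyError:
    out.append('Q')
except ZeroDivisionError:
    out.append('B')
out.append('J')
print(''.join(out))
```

Execution trace: 'A' (try body, no exception) → 'J' (after the try/except). Output: AJ

Answer: AJ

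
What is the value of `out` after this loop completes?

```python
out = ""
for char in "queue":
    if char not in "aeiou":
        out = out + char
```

Remove vowels from 'queue'
`out` takes the values: "" → "q"

Answer: "q"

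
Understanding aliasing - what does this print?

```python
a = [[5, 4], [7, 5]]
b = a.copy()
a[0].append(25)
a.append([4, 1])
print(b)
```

Key concept: shallow copy with nested lists.
Step by step:
`a = [[5, 4], [7, 5]]` → a = [[5, 4], [7, 5]]
`b = a.copy()` → b = [[5, 4], [7, 5]]
`a[0].append(25)` → a = [[5, 4, 25], [7, 5]]; b = [[5, 4, 25], [7, 5]]
`a.append([4, 1])` → a = [[5, 4, 25], [7, 5], [4, 1]]
`print(b)` → prints [[5, 4, 25], [7, 5]]

Answer: [[5, 4, 25], [7, 5]]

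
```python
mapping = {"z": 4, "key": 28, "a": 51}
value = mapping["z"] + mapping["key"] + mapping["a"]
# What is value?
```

Trace:
`mapping = {"z": 4, "key": 28, "a": 51}` → mapping = {'z': 4, 'key': 28, 'a': 51}
`value = mapping["z"] + mapping["key"] + mapping["a"]` → value = 83
So value = 83

Answer: 83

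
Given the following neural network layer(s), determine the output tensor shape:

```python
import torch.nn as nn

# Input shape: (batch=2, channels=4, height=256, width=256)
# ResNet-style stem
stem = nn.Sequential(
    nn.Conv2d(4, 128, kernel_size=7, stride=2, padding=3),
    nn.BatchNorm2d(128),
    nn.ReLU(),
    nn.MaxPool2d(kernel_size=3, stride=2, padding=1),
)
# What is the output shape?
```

Input: (2, 4, 256, 256) -> after Conv2d 7x7 stride=2: (2, 128, 128, 128) -> Output: (2, 128, 64, 64)

Answer: (2, 128, 64, 64)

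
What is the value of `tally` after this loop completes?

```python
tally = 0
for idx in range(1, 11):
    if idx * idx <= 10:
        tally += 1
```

Count numbers where idx² ≤ 10
`tally` takes the values: 0 → 1 → 2 → 3

Answer: 3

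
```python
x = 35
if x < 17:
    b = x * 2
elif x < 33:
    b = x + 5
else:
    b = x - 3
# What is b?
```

Trace:
`x = 35` → x = 35
`if x < 17: ...` → x < 17 is False, x < 33 is False, take else branch → b = 32
So b = 32

Answer: 32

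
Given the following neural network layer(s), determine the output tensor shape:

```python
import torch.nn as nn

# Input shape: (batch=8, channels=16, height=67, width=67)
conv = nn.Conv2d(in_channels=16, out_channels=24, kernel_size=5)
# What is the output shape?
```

Input: (8, 16, 67, 67) -> Output: (8, 24, 63, 63)

Answer: (8, 24, 63, 63)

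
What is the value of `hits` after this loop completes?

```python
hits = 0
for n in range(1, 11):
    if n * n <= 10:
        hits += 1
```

Count numbers where n² ≤ 10
`hits` takes the values: 0 → 1 → 2 → 3

Answer: 3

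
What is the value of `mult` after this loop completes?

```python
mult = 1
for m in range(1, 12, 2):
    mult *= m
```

Product of 1, 3, 5, ... up to 11
`mult` takes the values: 1 → 3 → 15 → 105 → 945 → 10395

Answer: 10395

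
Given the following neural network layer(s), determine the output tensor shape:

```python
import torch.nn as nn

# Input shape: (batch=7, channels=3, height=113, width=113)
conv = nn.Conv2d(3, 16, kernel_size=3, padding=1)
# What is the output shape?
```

Input: (7, 3, 113, 113) -> Output: (7, 16, 113, 113)

Answer: (7, 16, 113, 113)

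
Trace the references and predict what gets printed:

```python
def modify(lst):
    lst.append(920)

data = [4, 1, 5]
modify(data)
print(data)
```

Key concept: function modifies passed list.
Step by step:
`data = [4, 1, 5]` → data = [4, 1, 5]
`modify(data)` → data = [4, 1, 5, 920]
`print(data)` → prints [4, 1, 5, 920]

Answer: [4, 1, 5, 920]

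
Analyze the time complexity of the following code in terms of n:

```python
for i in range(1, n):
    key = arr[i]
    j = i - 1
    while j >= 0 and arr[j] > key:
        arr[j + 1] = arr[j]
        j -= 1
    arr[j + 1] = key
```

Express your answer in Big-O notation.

This is Insertion sort. Time complexity: O(n²).

Answer: O(n²)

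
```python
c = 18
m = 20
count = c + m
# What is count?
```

Trace:
`c = 18` → c = 18
`m = 20` → m = 20
`count = c + m` → count = 38
So count = 38

Answer: 38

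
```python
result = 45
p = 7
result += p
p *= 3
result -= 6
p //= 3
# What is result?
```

Trace:
`result = 45` → result = 45
`p = 7` → p = 7
`result += p` → result = 52
`p *= 3` → p = 21
`result -= 6` → result = 46
`p //= 3` → p = 7
So result = 46

Answer: 46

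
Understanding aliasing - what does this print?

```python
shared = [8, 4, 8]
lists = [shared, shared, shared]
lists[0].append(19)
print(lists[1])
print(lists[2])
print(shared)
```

Key concept: list of same reference.
Step by step:
`shared = [8, 4, 8]` → shared = [8, 4, 8]
`lists = [shared, shared, shared]` → lists = [[8, 4, 8], [8, 4, 8], [8, 4, 8]]
`lists[0].append(19)` → shared = [8, 4, 8, 19]; lists = [[8, 4, 8, 19], [8, 4, 8, 19], [8, 4, 8, 19]]
`print(lists[1])` → prints [8, 4, 8, 19]
`print(lists[2])` → prints [8, 4, 8, 19]
`print(shared)` → prints [8, 4, 8, 19]

Answer:
[8, 4, 8, 19]
[8, 4, 8, 19]
[8, 4, 8, 19]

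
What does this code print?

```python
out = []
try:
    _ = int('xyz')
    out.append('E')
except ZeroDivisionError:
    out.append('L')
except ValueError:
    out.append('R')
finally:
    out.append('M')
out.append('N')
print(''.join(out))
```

Execution trace: 'R' (except ValueError) → 'M' (finally) → 'N' (after the try/except). Output: RMN

Answer: RMN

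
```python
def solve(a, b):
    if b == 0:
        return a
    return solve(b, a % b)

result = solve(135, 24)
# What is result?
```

solve(135, 24) -> solve(24, 15) -> solve(15, 9) -> solve(9, 6) -> solve(6, 3) -> solve(3, 0) -> 3

Answer: 3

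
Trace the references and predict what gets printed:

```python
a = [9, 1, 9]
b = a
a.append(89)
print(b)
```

Key concept: basic list aliasing.
Step by step:
`a = [9, 1, 9]` → a = [9, 1, 9]
`b = a` → b = [9, 1, 9] (same object as a)
`a.append(89)` → a = [9, 1, 9, 89] (same object as b); b = [9, 1, 9, 89] (same object as a)
`print(b)` → prints [9, 1, 9, 89]

Answer: [9, 1, 9, 89]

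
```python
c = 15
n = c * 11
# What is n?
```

Trace:
`c = 15` → c = 15
`n = c * 11` → n = 165
So n = 165

Answer: 165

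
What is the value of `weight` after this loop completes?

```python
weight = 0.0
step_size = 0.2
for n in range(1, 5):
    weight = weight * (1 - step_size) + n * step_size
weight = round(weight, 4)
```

Moving average with lr=0.2
`weight` takes the values: 0.0 → 0.2 → 0.56 → 1.048 → 1.6384

Answer: 1.6384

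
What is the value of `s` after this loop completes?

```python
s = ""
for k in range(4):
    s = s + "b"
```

Repeat 'b' 4 times
`s` takes the values: "" → "b" → "bb" → "bbb" → "bbbb"

Answer: "bbbb"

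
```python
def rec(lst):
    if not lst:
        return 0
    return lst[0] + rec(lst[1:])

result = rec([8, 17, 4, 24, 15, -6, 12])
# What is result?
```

8 + 17 + 4 + 24 + 15 + (-6) + 12 + 0 = 74

Answer: 74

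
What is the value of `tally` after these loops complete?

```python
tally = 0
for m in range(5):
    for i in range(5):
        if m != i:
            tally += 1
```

5² - 5 (exclude diagonal)
`tally` takes the values: 0 → 1 → 2 → 3 → 4 → 5 → 6 → 7 → 8 → 9 → 10 → 11 → 12 → 13 → 14 → 15 → 16 → 17 → 18 → 19 → 20

Answer: 20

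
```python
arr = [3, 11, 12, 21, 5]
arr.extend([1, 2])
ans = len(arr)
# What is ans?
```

Trace:
`arr = [3, 11, 12, 21, 5]` → arr = [3, 11, 12, 21, 5]
`arr.extend([1, 2])` → arr = [3, 11, 12, 21, 5, 1, 2]
`ans = len(arr)` → ans = 7
So ans = 7

Answer: 7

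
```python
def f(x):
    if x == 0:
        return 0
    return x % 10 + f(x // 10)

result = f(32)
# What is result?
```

Sum of digits of 32: 2 + 3 = 5

Answer: 5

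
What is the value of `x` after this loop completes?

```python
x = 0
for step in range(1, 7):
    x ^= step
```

XOR of 1 to 6
`x` takes the values: 0 → 1 → 3 → 0 → 4 → 1 → 7

Answer: 7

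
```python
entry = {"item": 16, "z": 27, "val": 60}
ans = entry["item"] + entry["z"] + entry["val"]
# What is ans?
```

Trace:
`entry = {"item": 16, "z": 27, "val": 60}` → entry = {'item': 16, 'z': 27, 'val': 60}
`ans = entry["item"] + entry["z"] + entry["val"]` → ans = 103
So ans = 103

Answer: 103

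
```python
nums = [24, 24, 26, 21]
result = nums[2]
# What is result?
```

Trace:
`nums = [24, 24, 26, 21]` → nums = [24, 24, 26, 21]
`result = nums[2]` → result = 26
So result = 26

Answer: 26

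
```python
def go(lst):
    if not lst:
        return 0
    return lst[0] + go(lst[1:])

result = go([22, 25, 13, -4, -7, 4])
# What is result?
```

22 + 25 + 13 + (-4) + (-7) + 4 + 0 = 53

Answer: 53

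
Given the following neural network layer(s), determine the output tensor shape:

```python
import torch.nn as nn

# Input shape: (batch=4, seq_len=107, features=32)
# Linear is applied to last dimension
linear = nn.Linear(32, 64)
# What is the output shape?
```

Input: (4, 107, 32) -> Output: (4, 107, 64)

Answer: (4, 107, 64)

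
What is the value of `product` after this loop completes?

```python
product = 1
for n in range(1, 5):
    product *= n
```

4! = 24
`product` takes the values: 1 → 2 → 6 → 24

Answer: 24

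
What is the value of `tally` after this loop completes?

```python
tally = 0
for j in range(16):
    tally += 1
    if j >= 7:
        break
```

Loop breaks when j reaches 7, tally is 8
`tally` takes the values: 0 → 1 → 2 → 3 → 4 → 5 → 6 → 7 → 8

Answer: 8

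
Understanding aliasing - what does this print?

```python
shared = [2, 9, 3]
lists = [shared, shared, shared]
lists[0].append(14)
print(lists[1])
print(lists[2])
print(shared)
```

Key concept: list of same reference.
Step by step:
`shared = [2, 9, 3]` → shared = [2, 9, 3]
`lists = [shared, shared, shared]` → lists = [[2, 9, 3], [2, 9, 3], [2, 9, 3]]
`lists[0].append(14)` → shared = [2, 9, 3, 14]; lists = [[2, 9, 3, 14], [2, 9, 3, 14], [2, 9, 3, 14]]
`print(lists[1])` → prints [2, 9, 3, 14]
`print(lists[2])` → prints [2, 9, 3, 14]
`print(shared)` → prints [2, 9, 3, 14]

Answer:
[2, 9, 3, 14]
[2, 9, 3, 14]
[2, 9, 3, 14]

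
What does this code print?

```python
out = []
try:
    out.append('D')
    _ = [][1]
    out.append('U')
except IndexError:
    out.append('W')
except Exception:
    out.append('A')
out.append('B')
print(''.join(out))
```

Execution trace: 'D' (try body) → 'W' (except IndexError) → 'B' (after the try/except). Output: DWB

Answer: DWB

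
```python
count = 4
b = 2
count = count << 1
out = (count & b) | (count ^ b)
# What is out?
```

Trace:
`count = 4` → count = 4
`b = 2` → b = 2
`count = count << 1` → count = 8
`out = (count & b) | (count ^ b)` → out = 10
So out = 10

Answer: 10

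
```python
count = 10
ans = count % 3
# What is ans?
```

Trace:
`count = 10` → count = 10
`ans = count % 3` → ans = 1
So ans = 1

Answer: 1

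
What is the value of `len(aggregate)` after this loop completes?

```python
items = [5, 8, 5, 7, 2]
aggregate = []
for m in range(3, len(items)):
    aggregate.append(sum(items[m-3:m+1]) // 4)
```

Number of 4-element averages
`aggregate` takes the values: [] → [6] → [6, 5]
So `len(aggregate)` = 2

Answer: 2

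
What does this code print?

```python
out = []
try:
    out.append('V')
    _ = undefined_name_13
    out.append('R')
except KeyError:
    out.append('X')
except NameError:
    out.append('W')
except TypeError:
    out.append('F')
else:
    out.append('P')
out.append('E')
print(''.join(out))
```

Execution trace: 'V' (try body) → 'W' (except NameError) → 'E' (after the try/except). Output: VWE

Answer: VWE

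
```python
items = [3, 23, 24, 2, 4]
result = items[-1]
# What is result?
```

Trace:
`items = [3, 23, 24, 2, 4]` → items = [3, 23, 24, 2, 4]
`result = items[-1]` → result = 4
So result = 4

Answer: 4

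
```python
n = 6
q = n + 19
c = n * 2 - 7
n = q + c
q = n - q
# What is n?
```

Trace:
`n = 6` → n = 6
`q = n + 19` → q = 25
`c = n * 2 - 7` → c = 5
`n = q + c` → n = 30
`q = n - q` → q = 5
So n = 30

Answer: 30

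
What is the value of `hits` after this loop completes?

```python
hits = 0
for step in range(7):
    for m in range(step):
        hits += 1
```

Triangle number: 0+1+2+...+6
`hits` takes the values: 0 → 1 → 2 → 3 → 4 → 5 → 6 → 7 → 8 → 9 → 10 → 11 → 12 → 13 → 14 → 15 → 16 → 17 → 18 → 19 → 20 → 21

Answer: 21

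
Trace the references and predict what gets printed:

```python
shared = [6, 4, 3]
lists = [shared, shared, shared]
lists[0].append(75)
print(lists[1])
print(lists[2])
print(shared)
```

Key concept: list of same reference.
Step by step:
`shared = [6, 4, 3]` → shared = [6, 4, 3]
`lists = [shared, shared, shared]` → lists = [[6, 4, 3], [6, 4, 3], [6, 4, 3]]
`lists[0].append(75)` → shared = [6, 4, 3, 75]; lists = [[6, 4, 3, 75], [6, 4, 3, 75], [6, 4, 3, 75]]
`print(lists[1])` → prints [6, 4, 3, 75]
`print(lists[2])` → prints [6, 4, 3, 75]
`print(shared)` → prints [6, 4, 3, 75]

Answer:
[6, 4, 3, 75]
[6, 4, 3, 75]
[6, 4, 3, 75]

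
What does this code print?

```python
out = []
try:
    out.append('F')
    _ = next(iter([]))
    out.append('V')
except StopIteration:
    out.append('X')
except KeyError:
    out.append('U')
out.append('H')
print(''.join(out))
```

Execution trace: 'F' (try body) → 'X' (except StopIteration) → 'H' (after the try/except). Output: FXH

Answer: FXH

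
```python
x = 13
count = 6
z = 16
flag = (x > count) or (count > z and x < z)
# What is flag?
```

Trace:
`x = 13` → x = 13
`count = 6` → count = 6
`z = 16` → z = 16
`flag = (x > count) or (count > z and x < z)` → flag = True
So flag = True

Answer: True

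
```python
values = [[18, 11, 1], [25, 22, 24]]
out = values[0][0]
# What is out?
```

Trace:
`values = [[18, 11, 1], [25, 22, 24]]` → values = [[18, 11, 1], [25, 22, 24]]
`out = values[0][0]` → out = 18
So out = 18

Answer: 18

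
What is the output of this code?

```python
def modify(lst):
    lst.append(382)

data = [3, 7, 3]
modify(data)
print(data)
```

Key concept: function modifies passed list.
Step by step:
`data = [3, 7, 3]` → data = [3, 7, 3]
`modify(data)` → data = [3, 7, 3, 382]
`print(data)` → prints [3, 7, 3, 382]

Answer: [3, 7, 3, 382]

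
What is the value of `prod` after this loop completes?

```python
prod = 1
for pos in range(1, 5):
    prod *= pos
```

4! = 24
`prod` takes the values: 1 → 2 → 6 → 24

Answer: 24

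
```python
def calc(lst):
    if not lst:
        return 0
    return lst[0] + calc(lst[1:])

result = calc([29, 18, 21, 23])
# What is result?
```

29 + 18 + 21 + 23 + 0 = 91

Answer: 91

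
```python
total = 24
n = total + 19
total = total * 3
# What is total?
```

Trace:
`total = 24` → total = 24
`n = total + 19` → n = 43
`total = total * 3` → total = 72
So total = 72

Answer: 72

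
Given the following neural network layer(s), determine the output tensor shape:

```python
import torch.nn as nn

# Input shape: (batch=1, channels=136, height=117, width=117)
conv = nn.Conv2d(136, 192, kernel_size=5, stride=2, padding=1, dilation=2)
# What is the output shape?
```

Input: (1, 136, 117, 117) -> Output: (1, 192, 56, 56)

Answer: (1, 192, 56, 56)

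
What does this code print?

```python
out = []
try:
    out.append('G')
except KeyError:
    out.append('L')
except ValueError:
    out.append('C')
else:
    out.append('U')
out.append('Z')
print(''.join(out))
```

Execution trace: 'G' (try body, no exception) → 'U' (else) → 'Z' (after the try/except). Output: GUZ

Answer: GUZ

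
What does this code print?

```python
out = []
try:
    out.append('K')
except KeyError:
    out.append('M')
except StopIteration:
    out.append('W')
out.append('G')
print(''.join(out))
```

Execution trace: 'K' (try body, no exception) → 'G' (after the try/except). Output: KG

Answer: KG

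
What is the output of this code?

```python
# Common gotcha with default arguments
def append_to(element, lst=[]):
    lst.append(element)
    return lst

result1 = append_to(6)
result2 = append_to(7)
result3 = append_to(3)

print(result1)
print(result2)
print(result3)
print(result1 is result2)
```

Key concept: mutable default argument gotcha.
Step by step:
`result1 = append_to(6)` → result1 = [6]
`result2 = append_to(7)` → result1 = [6, 7] (same object as result2); result2 = [6, 7] (same object as result1)
`result3 = append_to(3)` → result1 = [6, 7, 3] (same object as result2, result3); result2 = [6, 7, 3] (same object as result1, result3); result3 = [6, 7, 3] (same object as result1, result2)
`print(result1)` → prints [6, 7, 3]
`print(result2)` → prints [6, 7, 3]
`print(result3)` → prints [6, 7, 3]
`print(result1 is result2)` → prints True

Answer:
[6, 7, 3]
[6, 7, 3]
[6, 7, 3]
True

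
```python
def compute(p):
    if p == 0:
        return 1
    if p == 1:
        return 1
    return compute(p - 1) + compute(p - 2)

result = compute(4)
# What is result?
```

Build up from base cases: compute(0)=1, compute(1)=1, compute(2)=2, compute(3)=3, compute(4)=5

Answer: 5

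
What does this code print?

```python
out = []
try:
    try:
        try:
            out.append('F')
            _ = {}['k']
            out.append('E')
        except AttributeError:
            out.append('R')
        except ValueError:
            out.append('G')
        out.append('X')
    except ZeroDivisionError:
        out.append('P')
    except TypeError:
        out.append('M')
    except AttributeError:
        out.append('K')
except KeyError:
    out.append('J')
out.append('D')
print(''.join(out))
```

Execution trace: 'F' (inner try body) → 'J' (outer except KeyError) → 'D' (after the try/except). Output: FJD

Answer: FJD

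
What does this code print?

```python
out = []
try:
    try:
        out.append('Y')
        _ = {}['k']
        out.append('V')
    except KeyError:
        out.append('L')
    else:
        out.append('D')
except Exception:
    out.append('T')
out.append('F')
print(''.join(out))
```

Execution trace: 'Y' (inner try body) → 'L' (inner except KeyError) → 'F' (after the try/except). Output: YLF

Answer: YLF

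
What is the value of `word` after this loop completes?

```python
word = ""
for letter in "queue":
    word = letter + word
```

Reverse 'queue'
`word` takes the values: "" → "q" → "uq" → "euq" → "ueuq" → "eueuq"

Answer: "eueuq"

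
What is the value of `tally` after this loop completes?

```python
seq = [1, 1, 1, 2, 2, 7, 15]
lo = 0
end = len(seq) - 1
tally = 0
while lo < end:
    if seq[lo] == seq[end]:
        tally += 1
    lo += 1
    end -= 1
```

Count matching pairs from ends
`tally` takes the values: 0

Answer: 0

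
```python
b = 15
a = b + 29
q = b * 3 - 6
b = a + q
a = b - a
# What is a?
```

Trace:
`b = 15` → b = 15
`a = b + 29` → a = 44
`q = b * 3 - 6` → q = 39
`b = a + q` → b = 83
`a = b - a` → a = 39
So a = 39

Answer: 39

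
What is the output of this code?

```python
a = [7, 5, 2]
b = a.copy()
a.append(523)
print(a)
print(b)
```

Key concept: list.copy() creates independent copy.
Step by step:
`a = [7, 5, 2]` → a = [7, 5, 2]
`b = a.copy()` → b = [7, 5, 2]
`a.append(523)` → a = [7, 5, 2, 523]
`print(a)` → prints [7, 5, 2, 523]
`print(b)` → prints [7, 5, 2]

Answer:
[7, 5, 2, 523]
[7, 5, 2]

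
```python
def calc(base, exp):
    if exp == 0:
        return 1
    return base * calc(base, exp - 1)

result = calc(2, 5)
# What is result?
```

calc(2, 5) = 2 * 2 * 2 * 2 * 2 = 32

Answer: 32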